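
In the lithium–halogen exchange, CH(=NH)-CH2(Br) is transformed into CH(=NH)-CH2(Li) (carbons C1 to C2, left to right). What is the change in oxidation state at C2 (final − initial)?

-2

Before: C2 has 1 bond to C, 2 bonds to H, 1 bond to Br → oxidation state -1.
After: C2 has 1 bond to C, 2 bonds to H, 1 bond to Li → oxidation state -3.
Δ = -3 − (-1) = -2, so this is a reduction at C2.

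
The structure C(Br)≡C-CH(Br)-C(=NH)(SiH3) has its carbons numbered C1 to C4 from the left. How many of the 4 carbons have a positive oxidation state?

2

Bonds to more-electronegative neighbours contribute +1 each, bonds to H or metals contribute −1 each, and C–C bonds contribute 0. Tallying each carbon:
C1: 3C, 1Br → 0 + 1 = +1
C2: 4C → 0 = 0
C3: 2C, 1H, 1Br → 0 − 1 + 1 = 0
C4: 1C, 2N, 1Si → 0 + 2 − 1 = +1
2 carbons (C1, C4) meet the condition.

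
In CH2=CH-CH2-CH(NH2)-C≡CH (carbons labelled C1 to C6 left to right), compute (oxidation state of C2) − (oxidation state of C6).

C2: 3C, 1H → 0 − 1 = -1
C6: 3C, 1H → 0 − 1 = -1
Difference: -1 − (-1) = 0.

0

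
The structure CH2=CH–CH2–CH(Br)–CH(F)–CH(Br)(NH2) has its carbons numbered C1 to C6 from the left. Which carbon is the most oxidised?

C6

Assign +1 per bond to O/N/halogen, −1 per bond to H or an electropositive element, and 0 per bond to carbon. Tallying each carbon:
C1: 2C, 2H → 0 − 2 = -2
C2: 3C, 1H → 0 − 1 = -1
C3: 2C, 2H → 0 − 2 = -2
C4: 2C, 1H, 1Br → 0 − 1 + 1 = 0
C5: 2C, 1H, 1F → 0 − 1 + 1 = 0
C6: 1C, 1H, 1N, 1Br → 0 − 1 + 1 + 1 = +1
The most oxidised carbon is C6 at +1.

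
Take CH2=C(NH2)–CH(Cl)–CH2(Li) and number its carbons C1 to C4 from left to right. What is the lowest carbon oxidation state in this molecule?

-3

Tallying each carbon's bonds:
C1: 2C, 2H → 0 − 2 = -2
C2: 3C, 1N → 0 + 1 = +1
C3: 2C, 1H, 1Cl → 0 − 1 + 1 = 0
C4: 1C, 2H, 1Li → 0 − 2 − 1 = -3
The lowest value is -3.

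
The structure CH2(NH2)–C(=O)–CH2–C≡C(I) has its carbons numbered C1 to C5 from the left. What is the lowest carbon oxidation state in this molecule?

Bonds to more-electronegative neighbours contribute +1 each, bonds to H or metals contribute −1 each, and C–C bonds contribute 0. Tallying each carbon:
C1: 1C, 2H, 1N → 0 − 2 + 1 = -1
C2: 2C, 2O → 0 + 2 = +2
C3: 2C, 2H → 0 − 2 = -2
C4: 4C → 0 = 0
C5: 3C, 1I → 0 + 1 = +1
The lowest value is -2.

-2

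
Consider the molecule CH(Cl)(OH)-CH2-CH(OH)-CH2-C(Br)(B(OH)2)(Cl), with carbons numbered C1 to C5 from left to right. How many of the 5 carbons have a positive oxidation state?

Tallying each carbon's bonds:
C1: 1C, 1H, 1O, 1Cl → 0 − 1 + 1 + 1 = +1
C2: 2C, 2H → 0 − 2 = -2
C3: 2C, 1H, 1O → 0 − 1 + 1 = 0
C4: 2C, 2H → 0 − 2 = -2
C5: 1C, 1Cl, 1Br, 1B → 0 + 1 + 1 − 1 = +1
2 carbons (C1, C5) meet the condition.

2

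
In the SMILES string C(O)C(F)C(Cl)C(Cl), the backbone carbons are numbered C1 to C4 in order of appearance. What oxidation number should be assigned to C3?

C3 has one bond to C (0), one bond to C (0), one bond to H (-1), one bond to Cl (+1).
Oxidation state = 0 + 0 − 1 + 1 = 0.

0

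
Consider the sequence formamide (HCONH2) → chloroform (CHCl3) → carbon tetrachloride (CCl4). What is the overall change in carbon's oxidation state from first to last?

+2

Carbon oxidation states along the series — formamide: +2, chloroform: +2, carbon tetrachloride: +4.
Net change = +4 − (+2) = +2.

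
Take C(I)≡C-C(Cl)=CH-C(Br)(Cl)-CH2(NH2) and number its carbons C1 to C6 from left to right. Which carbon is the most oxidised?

Each bond to a more electronegative atom (O, N, halogen) counts +1, each bond to a less electronegative atom (H, metal, B, Si) counts −1, and each C–C bond counts 0. Tallying each carbon:
C1: 3C, 1I → 0 + 1 = +1
C2: 4C → 0 = 0
C3: 3C, 1Cl → 0 + 1 = +1
C4: 3C, 1H → 0 − 1 = -1
C5: 2C, 1Cl, 1Br → 0 + 1 + 1 = +2
C6: 1C, 2H, 1N → 0 − 2 + 1 = -1
The most oxidised carbon is C5 at +2.

C5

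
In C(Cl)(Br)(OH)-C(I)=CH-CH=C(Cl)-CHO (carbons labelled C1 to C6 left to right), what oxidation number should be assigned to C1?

C1 has one bond to C (0), one bond to Cl (+1), one bond to Br (+1), one bond to O (+1).
Oxidation state = 0 + 1 + 1 + 1 = +3.

+3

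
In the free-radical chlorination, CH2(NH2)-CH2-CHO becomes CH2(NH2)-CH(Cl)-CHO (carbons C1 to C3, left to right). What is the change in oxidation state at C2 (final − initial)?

Before: C2 has 2 bonds to C, 2 bonds to H → oxidation state -2.
After: C2 has 2 bonds to C, 1 bond to H, 1 bond to Cl → oxidation state 0.
Δ = 0 − (-2) = +2, so this is an oxidation at C2.

+2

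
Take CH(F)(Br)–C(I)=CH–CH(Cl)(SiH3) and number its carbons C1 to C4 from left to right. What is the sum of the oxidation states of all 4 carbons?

0

Each bond to a more electronegative atom (O, N, halogen) counts +1, each bond to a less electronegative atom (H, metal, B, Si) counts −1, and each C–C bond counts 0. Tallying each carbon:
C1: 1C, 1H, 1F, 1Br → 0 − 1 + 1 + 1 = +1
C2: 3C, 1I → 0 + 1 = +1
C3: 3C, 1H → 0 − 1 = -1
C4: 1C, 1H, 1Cl, 1Si → 0 − 1 + 1 − 1 = -1
Sum = +1 + 1 − 1 − 1 = 0.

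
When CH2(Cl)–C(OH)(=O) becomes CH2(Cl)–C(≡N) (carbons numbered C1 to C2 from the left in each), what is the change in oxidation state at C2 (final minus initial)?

Before: C2 has 1 bond to C, 3 bonds to O → oxidation state +3.
After: C2 has 1 bond to C, 3 bonds to N → oxidation state +3.
Δ = +3 − (+3) = 0, so no net redox change at C2.

0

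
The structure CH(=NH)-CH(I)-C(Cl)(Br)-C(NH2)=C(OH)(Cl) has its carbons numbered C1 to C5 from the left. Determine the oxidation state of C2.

C2 has one bond to C (0), one bond to C (0), one bond to H (-1), one bond to I (+1).
Oxidation state = 0 + 0 − 1 + 1 = 0.

0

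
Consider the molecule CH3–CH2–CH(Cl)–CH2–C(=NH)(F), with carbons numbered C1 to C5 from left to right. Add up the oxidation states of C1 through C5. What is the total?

Count +1 for every bond to an atom more electronegative than carbon and −1 for every bond to one less electronegative; C–C bonds are 0. Tallying each carbon:
C1: 1C, 3H → 0 − 3 = -3
C2: 2C, 2H → 0 − 2 = -2
C3: 2C, 1H, 1Cl → 0 − 1 + 1 = 0
C4: 2C, 2H → 0 − 2 = -2
C5: 1C, 2N, 1F → 0 + 2 + 1 = +3
Sum = -3 − 2 + 0 − 2 + 3 = -4.

-4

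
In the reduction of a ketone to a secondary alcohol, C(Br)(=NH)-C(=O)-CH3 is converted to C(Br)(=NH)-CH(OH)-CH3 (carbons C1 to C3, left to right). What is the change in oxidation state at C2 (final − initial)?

-2

Before: C2 has 2 bonds to C, 2 bonds to O → oxidation state +2.
After: C2 has 2 bonds to C, 1 bond to H, 1 bond to O → oxidation state 0.
Δ = 0 − (+2) = -2, so this is a reduction at C2.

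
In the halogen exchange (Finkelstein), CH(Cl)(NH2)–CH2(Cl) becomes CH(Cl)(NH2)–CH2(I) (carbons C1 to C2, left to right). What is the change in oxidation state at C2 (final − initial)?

Before: C2 has 1 bond to C, 2 bonds to H, 1 bond to Cl → oxidation state -1.
After: C2 has 1 bond to C, 2 bonds to H, 1 bond to I → oxidation state -1.
Δ = -1 − (-1) = 0, so no net redox change at C2.

0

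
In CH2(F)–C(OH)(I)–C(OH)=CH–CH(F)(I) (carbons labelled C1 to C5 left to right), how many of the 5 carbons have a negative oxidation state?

2

Assign +1 per bond to O/N/halogen, −1 per bond to H or an electropositive element, and 0 per bond to carbon. Tallying each carbon:
C1: 1C, 2H, 1F → 0 − 2 + 1 = -1
C2: 2C, 1O, 1I → 0 + 1 + 1 = +2
C3: 3C, 1O → 0 + 1 = +1
C4: 3C, 1H → 0 − 1 = -1
C5: 1C, 1H, 1F, 1I → 0 − 1 + 1 + 1 = +1
2 carbons (C1, C4) meet the condition.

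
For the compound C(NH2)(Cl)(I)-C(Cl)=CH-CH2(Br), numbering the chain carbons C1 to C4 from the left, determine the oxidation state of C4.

C4 has one bond to C (0), one bond to H (-1), one bond to Br (+1), one bond to H (-1).
Oxidation state = 0 − 1 + 1 − 1 = -1.

-1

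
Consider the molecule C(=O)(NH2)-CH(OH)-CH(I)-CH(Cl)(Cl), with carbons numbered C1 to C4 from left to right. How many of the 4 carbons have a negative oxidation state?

Bonds to more-electronegative neighbours contribute +1 each, bonds to H or metals contribute −1 each, and C–C bonds contribute 0. Tallying each carbon:
C1: 1C, 2O, 1N → 0 + 2 + 1 = +3
C2: 2C, 1H, 1O → 0 − 1 + 1 = 0
C3: 2C, 1H, 1I → 0 − 1 + 1 = 0
C4: 1C, 1H, 2Cl → 0 − 1 + 2 = +1
0 carbons meet the condition.

0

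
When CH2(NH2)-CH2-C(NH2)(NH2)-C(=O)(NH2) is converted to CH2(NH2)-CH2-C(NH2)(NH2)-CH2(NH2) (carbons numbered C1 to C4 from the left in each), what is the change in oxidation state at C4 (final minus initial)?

-4

Before: C4 has 1 bond to C, 2 bonds to O, 1 bond to N → oxidation state +3.
After: C4 has 1 bond to C, 2 bonds to H, 1 bond to N → oxidation state -1.
Δ = -1 − (+3) = -4, so this is a reduction at C4.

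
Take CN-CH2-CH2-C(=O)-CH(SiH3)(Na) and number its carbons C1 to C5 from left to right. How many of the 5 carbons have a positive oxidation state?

Tallying each carbon's bonds:
C1: 1C, 3N → 0 + 3 = +3
C2: 2C, 2H → 0 − 2 = -2
C3: 2C, 2H → 0 − 2 = -2
C4: 2C, 2O → 0 + 2 = +2
C5: 1C, 1H, 1Na, 1Si → 0 − 1 − 1 − 1 = -3
2 carbons (C1, C4) meet the condition.

2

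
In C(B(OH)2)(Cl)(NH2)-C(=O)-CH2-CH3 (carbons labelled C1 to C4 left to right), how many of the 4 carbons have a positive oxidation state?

Each bond to a more electronegative atom (O, N, halogen) counts +1, each bond to a less electronegative atom (H, metal, B, Si) counts −1, and each C–C bond counts 0. Tallying each carbon:
C1: 1C, 1N, 1Cl, 1B → 0 + 1 + 1 − 1 = +1
C2: 2C, 2O → 0 + 2 = +2
C3: 2C, 2H → 0 − 2 = -2
C4: 1C, 3H → 0 − 3 = -3
2 carbons (C1, C2) meet the condition.

2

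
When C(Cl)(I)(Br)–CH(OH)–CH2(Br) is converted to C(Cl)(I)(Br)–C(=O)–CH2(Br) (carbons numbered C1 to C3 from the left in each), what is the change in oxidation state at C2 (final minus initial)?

+2

Before: C2 has 2 bonds to C, 1 bond to H, 1 bond to O → oxidation state 0.
After: C2 has 2 bonds to C, 2 bonds to O → oxidation state +2.
Δ = +2 − (0) = +2, so this is an oxidation at C2.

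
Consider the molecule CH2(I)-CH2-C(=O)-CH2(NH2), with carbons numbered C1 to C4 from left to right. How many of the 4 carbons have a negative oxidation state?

Tallying each carbon's bonds:
C1: 1C, 2H, 1I → 0 − 2 + 1 = -1
C2: 2C, 2H → 0 − 2 = -2
C3: 2C, 2O → 0 + 2 = +2
C4: 1C, 2H, 1N → 0 − 2 + 1 = -1
3 carbons (C1, C2, C4) meet the condition.

3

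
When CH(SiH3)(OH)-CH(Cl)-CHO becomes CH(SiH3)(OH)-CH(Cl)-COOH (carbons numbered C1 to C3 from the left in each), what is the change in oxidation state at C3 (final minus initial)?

+2

Before: C3 has 1 bond to C, 1 bond to H, 2 bonds to O → oxidation state +1.
After: C3 has 1 bond to C, 3 bonds to O → oxidation state +3.
Δ = +3 − (+1) = +2, so this is an oxidation at C3.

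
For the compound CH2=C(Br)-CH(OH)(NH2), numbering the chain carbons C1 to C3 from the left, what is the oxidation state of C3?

+1

C3 has one bond to C (0), one bond to O (+1), one bond to N (+1), one bond to H (-1).
Oxidation state = 0 + 1 + 1 − 1 = +1.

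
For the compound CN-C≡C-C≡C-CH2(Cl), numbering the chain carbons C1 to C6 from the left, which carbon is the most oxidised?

Tallying each carbon's bonds:
C1: 1C, 3N → 0 + 3 = +3
C2: 4C → 0 = 0
C3: 4C → 0 = 0
C4: 4C → 0 = 0
C5: 4C → 0 = 0
C6: 1C, 2H, 1Cl → 0 − 2 + 1 = -1
The most oxidised carbon is C1 at +3.

C1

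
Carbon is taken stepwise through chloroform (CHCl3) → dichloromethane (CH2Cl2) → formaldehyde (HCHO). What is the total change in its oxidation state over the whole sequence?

Carbon oxidation states along the series — chloroform: +2, dichloromethane: 0, formaldehyde: 0.
Net change = 0 − (+2) = -2.

-2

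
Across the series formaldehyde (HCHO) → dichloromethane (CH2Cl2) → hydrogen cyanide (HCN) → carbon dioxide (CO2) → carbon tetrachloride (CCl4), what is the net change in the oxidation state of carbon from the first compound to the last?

Carbon oxidation states along the series — formaldehyde: 0, dichloromethane: 0, hydrogen cyanide: +2, carbon dioxide: +4, carbon tetrachloride: +4.
Net change = +4 − (0) = +4.

+4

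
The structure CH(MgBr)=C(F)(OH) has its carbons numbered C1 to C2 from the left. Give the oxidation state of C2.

Bonds to more-electronegative neighbours contribute +1 each, bonds to H or metals contribute −1 each, and C–C bonds contribute 0.
C2 has a double bond to C (2×0 = 0), one bond to F (+1), one bond to O (+1).
Oxidation state = 0 + 1 + 1 = +2.

+2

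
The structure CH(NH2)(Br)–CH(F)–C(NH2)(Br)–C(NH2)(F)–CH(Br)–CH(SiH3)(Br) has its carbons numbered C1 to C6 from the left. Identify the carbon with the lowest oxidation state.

C6

Bonds to more-electronegative neighbours contribute +1 each, bonds to H or metals contribute −1 each, and C–C bonds contribute 0. Tallying each carbon:
C1: 1C, 1H, 1N, 1Br → 0 − 1 + 1 + 1 = +1
C2: 2C, 1H, 1F → 0 − 1 + 1 = 0
C3: 2C, 1N, 1Br → 0 + 1 + 1 = +2
C4: 2C, 1N, 1F → 0 + 1 + 1 = +2
C5: 2C, 1H, 1Br → 0 − 1 + 1 = 0
C6: 1C, 1H, 1Br, 1Si → 0 − 1 + 1 − 1 = -1
The most reduced carbon is C6 at -1.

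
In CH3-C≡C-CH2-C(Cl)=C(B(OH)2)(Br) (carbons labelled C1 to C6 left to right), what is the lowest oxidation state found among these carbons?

-3

Assign +1 per bond to O/N/halogen, −1 per bond to H or an electropositive element, and 0 per bond to carbon. Tallying each carbon:
C1: 1C, 3H → 0 − 3 = -3
C2: 4C → 0 = 0
C3: 4C → 0 = 0
C4: 2C, 2H → 0 − 2 = -2
C5: 3C, 1Cl → 0 + 1 = +1
C6: 2C, 1Br, 1B → 0 + 1 − 1 = 0
The lowest value is -3.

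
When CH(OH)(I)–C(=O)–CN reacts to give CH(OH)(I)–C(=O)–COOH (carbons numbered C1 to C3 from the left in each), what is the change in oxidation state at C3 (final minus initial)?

Before: C3 has 1 bond to C, 3 bonds to N → oxidation state +3.
After: C3 has 1 bond to C, 3 bonds to O → oxidation state +3.
Δ = +3 − (+3) = 0, so no net redox change at C3.

0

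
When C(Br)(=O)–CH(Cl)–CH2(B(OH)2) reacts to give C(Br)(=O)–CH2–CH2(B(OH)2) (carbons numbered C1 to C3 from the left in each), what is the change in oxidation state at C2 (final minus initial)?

-2

Before: C2 has 2 bonds to C, 1 bond to H, 1 bond to Cl → oxidation state 0.
After: C2 has 2 bonds to C, 2 bonds to H → oxidation state -2.
Δ = -2 − (0) = -2, so this is a reduction at C2.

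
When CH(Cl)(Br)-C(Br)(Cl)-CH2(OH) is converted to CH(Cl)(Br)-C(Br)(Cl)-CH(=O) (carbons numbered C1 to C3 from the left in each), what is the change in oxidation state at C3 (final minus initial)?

+2

Before: C3 has 1 bond to C, 2 bonds to H, 1 bond to O → oxidation state -1.
After: C3 has 1 bond to C, 1 bond to H, 2 bonds to O → oxidation state +1.
Δ = +1 − (-1) = +2, so this is an oxidation at C3.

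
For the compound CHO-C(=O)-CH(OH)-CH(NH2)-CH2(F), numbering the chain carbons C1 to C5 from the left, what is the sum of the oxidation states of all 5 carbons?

+2

Each bond to a more electronegative atom (O, N, halogen) counts +1, each bond to a less electronegative atom (H, metal, B, Si) counts −1, and each C–C bond counts 0. Tallying each carbon:
C1: 1C, 1H, 2O → 0 − 1 + 2 = +1
C2: 2C, 2O → 0 + 2 = +2
C3: 2C, 1H, 1O → 0 − 1 + 1 = 0
C4: 2C, 1H, 1N → 0 − 1 + 1 = 0
C5: 1C, 2H, 1F → 0 − 2 + 1 = -1
Sum = +1 + 2 + 0 + 0 − 1 = +2.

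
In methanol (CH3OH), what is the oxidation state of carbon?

Bonds to more-electronegative neighbours contribute +1 each, bonds to H or metals contribute −1 each, and C–C bonds contribute 0.
The carbon has one bond to H (-1), one bond to H (-1), one bond to H (-1), one bond to O (+1).
Oxidation state = -1 − 1 − 1 + 1 = -2.

-2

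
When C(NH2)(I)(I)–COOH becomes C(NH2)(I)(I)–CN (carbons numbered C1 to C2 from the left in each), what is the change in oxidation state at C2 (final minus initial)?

Before: C2 has 1 bond to C, 3 bonds to O → oxidation state +3.
After: C2 has 1 bond to C, 3 bonds to N → oxidation state +3.
Δ = +3 − (+3) = 0, so no net redox change at C2.

0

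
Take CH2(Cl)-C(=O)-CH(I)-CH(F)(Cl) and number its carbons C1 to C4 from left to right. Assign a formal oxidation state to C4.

Each bond to a more electronegative atom (O, N, halogen) counts +1, each bond to a less electronegative atom (H, metal, B, Si) counts −1, and each C–C bond counts 0.
C4 has one bond to C (0), one bond to F (+1), one bond to Cl (+1), one bond to H (-1).
Oxidation state = 0 + 1 + 1 − 1 = +1.

+1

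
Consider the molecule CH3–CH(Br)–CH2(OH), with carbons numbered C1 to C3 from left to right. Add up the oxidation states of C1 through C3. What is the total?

Tallying each carbon's bonds:
C1: 1C, 3H → 0 − 3 = -3
C2: 2C, 1H, 1Br → 0 − 1 + 1 = 0
C3: 1C, 2H, 1O → 0 − 2 + 1 = -1
Sum = -3 + 0 − 1 = -4.

-4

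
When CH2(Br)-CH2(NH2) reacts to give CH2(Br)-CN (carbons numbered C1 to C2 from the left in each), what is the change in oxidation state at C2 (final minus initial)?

Before: C2 has 1 bond to C, 2 bonds to H, 1 bond to N → oxidation state -1.
After: C2 has 1 bond to C, 3 bonds to N → oxidation state +3.
Δ = +3 − (-1) = +4, so this is an oxidation at C2.

+4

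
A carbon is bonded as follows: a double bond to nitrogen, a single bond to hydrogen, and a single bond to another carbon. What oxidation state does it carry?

+1

The carbon has one bond to C (0), a double bond to N (2×+1 = +2), one bond to H (-1).
Oxidation state = 0 + 2 − 1 = +1.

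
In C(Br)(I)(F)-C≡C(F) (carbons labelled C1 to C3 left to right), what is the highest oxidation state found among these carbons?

+3

Each bond to a more electronegative atom (O, N, halogen) counts +1, each bond to a less electronegative atom (H, metal, B, Si) counts −1, and each C–C bond counts 0. Tallying each carbon:
C1: 1C, 1F, 1Br, 1I → 0 + 1 + 1 + 1 = +3
C2: 4C → 0 = 0
C3: 3C, 1F → 0 + 1 = +1
The highest value is +3.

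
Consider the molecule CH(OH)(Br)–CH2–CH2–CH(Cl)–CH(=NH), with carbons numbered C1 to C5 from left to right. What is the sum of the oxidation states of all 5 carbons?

-2

Assign +1 per bond to O/N/halogen, −1 per bond to H or an electropositive element, and 0 per bond to carbon. Tallying each carbon:
C1: 1C, 1H, 1O, 1Br → 0 − 1 + 1 + 1 = +1
C2: 2C, 2H → 0 − 2 = -2
C3: 2C, 2H → 0 − 2 = -2
C4: 2C, 1H, 1Cl → 0 − 1 + 1 = 0
C5: 1C, 1H, 2N → 0 − 1 + 2 = +1
Sum = +1 − 2 − 2 + 0 + 1 = -2.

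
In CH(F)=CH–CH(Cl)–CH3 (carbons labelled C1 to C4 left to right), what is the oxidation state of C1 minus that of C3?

C1: 2C, 1H, 1F → 0 − 1 + 1 = 0
C3: 2C, 1H, 1Cl → 0 − 1 + 1 = 0
Difference: 0 − (0) = 0.

0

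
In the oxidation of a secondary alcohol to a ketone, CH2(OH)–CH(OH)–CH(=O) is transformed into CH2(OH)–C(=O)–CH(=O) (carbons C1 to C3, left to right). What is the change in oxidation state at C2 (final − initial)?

Before: C2 has 2 bonds to C, 1 bond to H, 1 bond to O → oxidation state 0.
After: C2 has 2 bonds to C, 2 bonds to O → oxidation state +2.
Δ = +2 − (0) = +2, so this is an oxidation at C2.

+2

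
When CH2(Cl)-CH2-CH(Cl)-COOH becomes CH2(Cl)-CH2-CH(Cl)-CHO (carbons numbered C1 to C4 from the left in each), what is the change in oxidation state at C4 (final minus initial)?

Before: C4 has 1 bond to C, 3 bonds to O → oxidation state +3.
After: C4 has 1 bond to C, 1 bond to H, 2 bonds to O → oxidation state +1.
Δ = +1 − (+3) = -2, so this is a reduction at C4.

-2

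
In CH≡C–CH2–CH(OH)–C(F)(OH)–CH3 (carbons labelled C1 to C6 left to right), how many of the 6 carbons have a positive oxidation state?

Assign +1 per bond to O/N/halogen, −1 per bond to H or an electropositive element, and 0 per bond to carbon. Tallying each carbon:
C1: 3C, 1H → 0 − 1 = -1
C2: 4C → 0 = 0
C3: 2C, 2H → 0 − 2 = -2
C4: 2C, 1H, 1O → 0 − 1 + 1 = 0
C5: 2C, 1O, 1F → 0 + 1 + 1 = +2
C6: 1C, 3H → 0 − 3 = -3
1 carbon (C5) meets the condition.

1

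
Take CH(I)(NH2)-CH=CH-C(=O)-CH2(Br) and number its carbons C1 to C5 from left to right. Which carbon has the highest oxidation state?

Tallying each carbon's bonds:
C1: 1C, 1H, 1N, 1I → 0 − 1 + 1 + 1 = +1
C2: 3C, 1H → 0 − 1 = -1
C3: 3C, 1H → 0 − 1 = -1
C4: 2C, 2O → 0 + 2 = +2
C5: 1C, 2H, 1Br → 0 − 2 + 1 = -1
The most oxidised carbon is C4 at +2.

C4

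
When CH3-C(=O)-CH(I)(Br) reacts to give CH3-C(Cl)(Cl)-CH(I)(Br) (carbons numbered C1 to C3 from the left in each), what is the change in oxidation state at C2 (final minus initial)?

0

Before: C2 has 2 bonds to C, 2 bonds to O → oxidation state +2.
After: C2 has 2 bonds to C, 2 bonds to Cl → oxidation state +2.
Δ = +2 − (+2) = 0, so no net redox change at C2.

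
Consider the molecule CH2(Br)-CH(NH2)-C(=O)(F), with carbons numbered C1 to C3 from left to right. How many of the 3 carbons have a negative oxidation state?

1

Bonds to more-electronegative neighbours contribute +1 each, bonds to H or metals contribute −1 each, and C–C bonds contribute 0. Tallying each carbon:
C1: 1C, 2H, 1Br → 0 − 2 + 1 = -1
C2: 2C, 1H, 1N → 0 − 1 + 1 = 0
C3: 1C, 2O, 1F → 0 + 2 + 1 = +3
1 carbon (C1) meets the condition.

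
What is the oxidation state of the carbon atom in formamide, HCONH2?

+2

Assign +1 per bond to O/N/halogen, −1 per bond to H or an electropositive element, and 0 per bond to carbon.
The carbon has one bond to H (-1), a double bond to O (2×+1 = +2), one bond to N (+1).
Oxidation state = -1 + 2 + 1 = +2.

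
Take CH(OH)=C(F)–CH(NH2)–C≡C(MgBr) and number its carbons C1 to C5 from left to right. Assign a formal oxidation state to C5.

-1

Count +1 for every bond to an atom more electronegative than carbon and −1 for every bond to one less electronegative; C–C bonds are 0.
C5 has a triple bond to C (3×0 = 0), one bond to Mg (-1).
Oxidation state = 0 − 1 = -1.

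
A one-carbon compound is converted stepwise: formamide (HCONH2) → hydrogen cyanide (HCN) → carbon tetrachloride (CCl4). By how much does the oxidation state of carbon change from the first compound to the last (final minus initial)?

Carbon oxidation states along the series — formamide: +2, hydrogen cyanide: +2, carbon tetrachloride: +4.
Net change = +4 − (+2) = +2.

+2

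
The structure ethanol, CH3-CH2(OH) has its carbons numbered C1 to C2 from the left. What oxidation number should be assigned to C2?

-1

C2 has one bond to H (-1), one bond to H (-1), one bond to O (+1), one bond to C (0).
Oxidation state = -1 − 1 + 1 + 0 = -1.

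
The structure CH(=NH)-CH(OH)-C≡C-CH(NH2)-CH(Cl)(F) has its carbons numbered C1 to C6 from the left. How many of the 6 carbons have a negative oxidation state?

Tallying each carbon's bonds:
C1: 1C, 1H, 2N → 0 − 1 + 2 = +1
C2: 2C, 1H, 1O → 0 − 1 + 1 = 0
C3: 4C → 0 = 0
C4: 4C → 0 = 0
C5: 2C, 1H, 1N → 0 − 1 + 1 = 0
C6: 1C, 1H, 1F, 1Cl → 0 − 1 + 1 + 1 = +1
0 carbons meet the condition.

0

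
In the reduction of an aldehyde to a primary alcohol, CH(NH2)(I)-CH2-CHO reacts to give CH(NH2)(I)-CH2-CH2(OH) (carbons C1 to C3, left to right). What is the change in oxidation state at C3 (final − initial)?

-2

Before: C3 has 1 bond to C, 1 bond to H, 2 bonds to O → oxidation state +1.
After: C3 has 1 bond to C, 2 bonds to H, 1 bond to O → oxidation state -1.
Δ = -1 − (+1) = -2, so this is a reduction at C3.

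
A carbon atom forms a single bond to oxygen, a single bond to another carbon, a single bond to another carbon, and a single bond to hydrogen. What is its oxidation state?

0

Bonds to more-electronegative neighbours contribute +1 each, bonds to H or metals contribute −1 each, and C–C bonds contribute 0.
The carbon has one bond to C (0), one bond to C (0), one bond to O (+1), one bond to H (-1).
Oxidation state = 0 + 0 + 1 − 1 = 0.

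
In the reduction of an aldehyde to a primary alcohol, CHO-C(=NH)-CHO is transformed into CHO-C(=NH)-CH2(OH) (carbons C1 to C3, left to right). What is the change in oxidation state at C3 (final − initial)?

Before: C3 has 1 bond to C, 1 bond to H, 2 bonds to O → oxidation state +1.
After: C3 has 1 bond to C, 2 bonds to H, 1 bond to O → oxidation state -1.
Δ = -1 − (+1) = -2, so this is a reduction at C3.

-2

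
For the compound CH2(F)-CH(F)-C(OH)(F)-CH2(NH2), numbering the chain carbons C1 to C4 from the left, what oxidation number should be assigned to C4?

-1

Each bond to a more electronegative atom (O, N, halogen) counts +1, each bond to a less electronegative atom (H, metal, B, Si) counts −1, and each C–C bond counts 0.
C4 has one bond to C (0), one bond to H (-1), one bond to H (-1), one bond to N (+1).
Oxidation state = 0 − 1 − 1 + 1 = -1.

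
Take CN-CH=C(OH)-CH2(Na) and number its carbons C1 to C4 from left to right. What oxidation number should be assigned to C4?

-3

C4 has one bond to C (0), one bond to H (-1), one bond to H (-1), one bond to Na (-1).
Oxidation state = 0 − 1 − 1 − 1 = -3.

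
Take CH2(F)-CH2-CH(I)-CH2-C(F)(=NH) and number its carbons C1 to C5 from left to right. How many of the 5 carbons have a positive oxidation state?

1

Bonds to more-electronegative neighbours contribute +1 each, bonds to H or metals contribute −1 each, and C–C bonds contribute 0. Tallying each carbon:
C1: 1C, 2H, 1F → 0 − 2 + 1 = -1
C2: 2C, 2H → 0 − 2 = -2
C3: 2C, 1H, 1I → 0 − 1 + 1 = 0
C4: 2C, 2H → 0 − 2 = -2
C5: 1C, 2N, 1F → 0 + 2 + 1 = +3
1 carbon (C5) meets the condition.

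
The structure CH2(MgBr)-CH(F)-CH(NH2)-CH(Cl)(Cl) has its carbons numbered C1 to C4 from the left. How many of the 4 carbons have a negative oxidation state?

1

Tallying each carbon's bonds:
C1: 1C, 2H, 1Mg → 0 − 2 − 1 = -3
C2: 2C, 1H, 1F → 0 − 1 + 1 = 0
C3: 2C, 1H, 1N → 0 − 1 + 1 = 0
C4: 1C, 1H, 2Cl → 0 − 1 + 2 = +1
1 carbon (C1) meets the condition.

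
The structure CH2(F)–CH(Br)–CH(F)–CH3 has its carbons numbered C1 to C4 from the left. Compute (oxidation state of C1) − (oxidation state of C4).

+2

C1: 1C, 2H, 1F → 0 − 2 + 1 = -1
C4: 1C, 3H → 0 − 3 = -3
Difference: -1 − (-3) = +2.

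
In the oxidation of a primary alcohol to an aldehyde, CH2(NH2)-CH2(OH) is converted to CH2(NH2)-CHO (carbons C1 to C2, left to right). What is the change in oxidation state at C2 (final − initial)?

+2

Before: C2 has 1 bond to C, 2 bonds to H, 1 bond to O → oxidation state -1.
After: C2 has 1 bond to C, 1 bond to H, 2 bonds to O → oxidation state +1.
Δ = +1 − (-1) = +2, so this is an oxidation at C2.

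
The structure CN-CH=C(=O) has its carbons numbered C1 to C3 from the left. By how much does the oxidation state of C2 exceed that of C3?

C2: 3C, 1H → 0 − 1 = -1
C3: 2C, 2O → 0 + 2 = +2
Difference: -1 − (+2) = -3.

-3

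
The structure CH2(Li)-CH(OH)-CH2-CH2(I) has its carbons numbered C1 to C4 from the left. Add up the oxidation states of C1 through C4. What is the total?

Tallying each carbon's bonds:
C1: 1C, 2H, 1Li → 0 − 2 − 1 = -3
C2: 2C, 1H, 1O → 0 − 1 + 1 = 0
C3: 2C, 2H → 0 − 2 = -2
C4: 1C, 2H, 1I → 0 − 2 + 1 = -1
Sum = -3 + 0 − 2 − 1 = -6.

-6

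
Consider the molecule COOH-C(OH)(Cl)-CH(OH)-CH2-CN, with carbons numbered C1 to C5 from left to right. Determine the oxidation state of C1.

+3

Assign +1 per bond to O/N/halogen, −1 per bond to H or an electropositive element, and 0 per bond to carbon.
C1 has one bond to C (0), a double bond to O (2×+1 = +2), one bond to O (+1).
Oxidation state = 0 + 2 + 1 = +3.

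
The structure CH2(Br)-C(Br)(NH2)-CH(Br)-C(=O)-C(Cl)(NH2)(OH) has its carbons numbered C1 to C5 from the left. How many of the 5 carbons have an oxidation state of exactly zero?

Tallying each carbon's bonds:
C1: 1C, 2H, 1Br → 0 − 2 + 1 = -1
C2: 2C, 1N, 1Br → 0 + 1 + 1 = +2
C3: 2C, 1H, 1Br → 0 − 1 + 1 = 0
C4: 2C, 2O → 0 + 2 = +2
C5: 1C, 1O, 1N, 1Cl → 0 + 1 + 1 + 1 = +3
1 carbon (C3) meets the condition.

1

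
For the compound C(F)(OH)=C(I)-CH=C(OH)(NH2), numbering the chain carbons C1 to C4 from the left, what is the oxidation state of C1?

Each bond to a more electronegative atom (O, N, halogen) counts +1, each bond to a less electronegative atom (H, metal, B, Si) counts −1, and each C–C bond counts 0.
C1 has a double bond to C (2×0 = 0), one bond to F (+1), one bond to O (+1).
Oxidation state = 0 + 1 + 1 = +2.

+2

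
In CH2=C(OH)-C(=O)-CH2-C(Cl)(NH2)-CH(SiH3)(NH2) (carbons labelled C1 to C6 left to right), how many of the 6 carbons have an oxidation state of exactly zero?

0

Tallying each carbon's bonds:
C1: 2C, 2H → 0 − 2 = -2
C2: 3C, 1O → 0 + 1 = +1
C3: 2C, 2O → 0 + 2 = +2
C4: 2C, 2H → 0 − 2 = -2
C5: 2C, 1N, 1Cl → 0 + 1 + 1 = +2
C6: 1C, 1H, 1N, 1Si → 0 − 1 + 1 − 1 = -1
0 carbons meet the condition.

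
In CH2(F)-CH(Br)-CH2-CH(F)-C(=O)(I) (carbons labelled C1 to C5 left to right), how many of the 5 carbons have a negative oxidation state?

2

Bonds to more-electronegative neighbours contribute +1 each, bonds to H or metals contribute −1 each, and C–C bonds contribute 0. Tallying each carbon:
C1: 1C, 2H, 1F → 0 − 2 + 1 = -1
C2: 2C, 1H, 1Br → 0 − 1 + 1 = 0
C3: 2C, 2H → 0 − 2 = -2
C4: 2C, 1H, 1F → 0 − 1 + 1 = 0
C5: 1C, 2O, 1I → 0 + 2 + 1 = +3
2 carbons (C1, C3) meet the condition.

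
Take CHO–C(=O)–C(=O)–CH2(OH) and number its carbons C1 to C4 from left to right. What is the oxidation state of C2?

+2

C2 has one bond to C (0), one bond to C (0), a double bond to O (2×+1 = +2).
Oxidation state = 0 + 0 + 2 = +2.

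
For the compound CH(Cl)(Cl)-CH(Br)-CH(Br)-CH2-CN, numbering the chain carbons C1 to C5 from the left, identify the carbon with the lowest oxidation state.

Each bond to a more electronegative atom (O, N, halogen) counts +1, each bond to a less electronegative atom (H, metal, B, Si) counts −1, and each C–C bond counts 0. Tallying each carbon:
C1: 1C, 1H, 2Cl → 0 − 1 + 2 = +1
C2: 2C, 1H, 1Br → 0 − 1 + 1 = 0
C3: 2C, 1H, 1Br → 0 − 1 + 1 = 0
C4: 2C, 2H → 0 − 2 = -2
C5: 1C, 3N → 0 + 3 = +3
The most reduced carbon is C4 at -2.

C4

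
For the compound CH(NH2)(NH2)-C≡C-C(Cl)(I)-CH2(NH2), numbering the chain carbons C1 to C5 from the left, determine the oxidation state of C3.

C3 has a triple bond to C (3×0 = 0), one bond to C (0).
Oxidation state = 0 + 0 = 0.

0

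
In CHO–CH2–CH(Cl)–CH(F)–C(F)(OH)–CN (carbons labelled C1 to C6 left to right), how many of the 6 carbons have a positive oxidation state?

3

Tallying each carbon's bonds:
C1: 1C, 1H, 2O → 0 − 1 + 2 = +1
C2: 2C, 2H → 0 − 2 = -2
C3: 2C, 1H, 1Cl → 0 − 1 + 1 = 0
C4: 2C, 1H, 1F → 0 − 1 + 1 = 0
C5: 2C, 1O, 1F → 0 + 1 + 1 = +2
C6: 1C, 3N → 0 + 3 = +3
3 carbons (C1, C5, C6) meet the condition.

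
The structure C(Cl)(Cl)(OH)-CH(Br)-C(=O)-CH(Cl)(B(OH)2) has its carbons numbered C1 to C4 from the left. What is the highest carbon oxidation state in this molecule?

+3

Tallying each carbon's bonds:
C1: 1C, 1O, 2Cl → 0 + 1 + 2 = +3
C2: 2C, 1H, 1Br → 0 − 1 + 1 = 0
C3: 2C, 2O → 0 + 2 = +2
C4: 1C, 1H, 1Cl, 1B → 0 − 1 + 1 − 1 = -1
The highest value is +3.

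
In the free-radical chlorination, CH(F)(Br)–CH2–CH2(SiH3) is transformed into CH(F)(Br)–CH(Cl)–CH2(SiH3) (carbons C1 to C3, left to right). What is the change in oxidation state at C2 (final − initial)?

Before: C2 has 2 bonds to C, 2 bonds to H → oxidation state -2.
After: C2 has 2 bonds to C, 1 bond to H, 1 bond to Cl → oxidation state 0.
Δ = 0 − (-2) = +2, so this is an oxidation at C2.

+2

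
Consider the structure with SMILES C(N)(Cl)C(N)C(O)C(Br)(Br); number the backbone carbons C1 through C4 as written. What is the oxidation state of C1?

+1

C1 has one bond to C (0), one bond to H (-1), one bond to N (+1), one bond to Cl (+1).
Oxidation state = 0 − 1 + 1 + 1 = +1.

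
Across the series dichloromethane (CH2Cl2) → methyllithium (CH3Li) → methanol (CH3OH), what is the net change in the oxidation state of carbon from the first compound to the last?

-2

Carbon oxidation states along the series — dichloromethane: 0, methyllithium: -4, methanol: -2.
Net change = -2 − (0) = -2.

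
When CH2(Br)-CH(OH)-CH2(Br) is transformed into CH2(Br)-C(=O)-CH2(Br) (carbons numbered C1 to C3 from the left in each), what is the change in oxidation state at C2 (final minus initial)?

Before: C2 has 2 bonds to C, 1 bond to H, 1 bond to O → oxidation state 0.
After: C2 has 2 bonds to C, 2 bonds to O → oxidation state +2.
Δ = +2 − (0) = +2, so this is an oxidation at C2.

+2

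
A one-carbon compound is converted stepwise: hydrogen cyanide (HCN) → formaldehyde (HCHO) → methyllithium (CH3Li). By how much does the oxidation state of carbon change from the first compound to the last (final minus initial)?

Carbon oxidation states along the series — hydrogen cyanide: +2, formaldehyde: 0, methyllithium: -4.
Net change = -4 − (+2) = -6.

-6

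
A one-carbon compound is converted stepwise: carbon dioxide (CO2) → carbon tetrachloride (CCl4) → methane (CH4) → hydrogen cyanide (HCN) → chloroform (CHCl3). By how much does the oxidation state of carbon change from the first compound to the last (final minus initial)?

Carbon oxidation states along the series — carbon dioxide: +4, carbon tetrachloride: +4, methane: -4, hydrogen cyanide: +2, chloroform: +2.
Net change = +2 − (+4) = -2.

-2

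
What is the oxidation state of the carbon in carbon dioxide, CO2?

+4

Assign +1 per bond to O/N/halogen, −1 per bond to H or an electropositive element, and 0 per bond to carbon.
The carbon has a double bond to O (2×+1 = +2), a double bond to O (2×+1 = +2).
Oxidation state = +2 + 2 = +4.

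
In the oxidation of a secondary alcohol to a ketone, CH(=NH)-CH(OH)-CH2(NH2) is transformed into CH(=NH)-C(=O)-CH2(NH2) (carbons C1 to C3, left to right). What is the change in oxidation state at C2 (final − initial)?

+2

Before: C2 has 2 bonds to C, 1 bond to H, 1 bond to O → oxidation state 0.
After: C2 has 2 bonds to C, 2 bonds to O → oxidation state +2.
Δ = +2 − (0) = +2, so this is an oxidation at C2.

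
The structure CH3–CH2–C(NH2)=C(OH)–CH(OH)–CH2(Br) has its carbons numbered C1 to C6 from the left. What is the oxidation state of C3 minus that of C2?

C3: 3C, 1N → 0 + 1 = +1
C2: 2C, 2H → 0 − 2 = -2
Difference: +1 − (-2) = +3.

+3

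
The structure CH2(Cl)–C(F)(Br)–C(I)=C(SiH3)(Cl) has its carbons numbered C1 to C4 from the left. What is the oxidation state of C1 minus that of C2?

-3

C1: 1C, 2H, 1Cl → 0 − 2 + 1 = -1
C2: 2C, 1F, 1Br → 0 + 1 + 1 = +2
Difference: -1 − (+2) = -3.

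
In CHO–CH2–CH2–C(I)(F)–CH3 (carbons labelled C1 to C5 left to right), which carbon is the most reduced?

C5

Each bond to a more electronegative atom (O, N, halogen) counts +1, each bond to a less electronegative atom (H, metal, B, Si) counts −1, and each C–C bond counts 0. Tallying each carbon:
C1: 1C, 1H, 2O → 0 − 1 + 2 = +1
C2: 2C, 2H → 0 − 2 = -2
C3: 2C, 2H → 0 − 2 = -2
C4: 2C, 1F, 1I → 0 + 1 + 1 = +2
C5: 1C, 3H → 0 − 3 = -3
The most reduced carbon is C5 at -3.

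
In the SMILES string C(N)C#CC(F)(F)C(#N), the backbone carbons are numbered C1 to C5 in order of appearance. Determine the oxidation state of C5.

+3

Each bond to a more electronegative atom (O, N, halogen) counts +1, each bond to a less electronegative atom (H, metal, B, Si) counts −1, and each C–C bond counts 0.
C5 has one bond to C (0), a triple bond to N (3×+1 = +3).
Oxidation state = 0 + 3 = +3.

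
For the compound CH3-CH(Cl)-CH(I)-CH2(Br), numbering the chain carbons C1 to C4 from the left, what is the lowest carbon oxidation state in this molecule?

Tallying each carbon's bonds:
C1: 1C, 3H → 0 − 3 = -3
C2: 2C, 1H, 1Cl → 0 − 1 + 1 = 0
C3: 2C, 1H, 1I → 0 − 1 + 1 = 0
C4: 1C, 2H, 1Br → 0 − 2 + 1 = -1
The lowest value is -3.

-3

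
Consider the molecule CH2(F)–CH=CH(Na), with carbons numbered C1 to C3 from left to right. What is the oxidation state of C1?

C1 has one bond to C (0), one bond to F (+1), one bond to H (-1), one bond to H (-1).
Oxidation state = 0 + 1 − 1 − 1 = -1.

-1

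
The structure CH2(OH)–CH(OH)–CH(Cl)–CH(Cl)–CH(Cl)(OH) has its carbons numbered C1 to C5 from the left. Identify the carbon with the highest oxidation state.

Each bond to a more electronegative atom (O, N, halogen) counts +1, each bond to a less electronegative atom (H, metal, B, Si) counts −1, and each C–C bond counts 0. Tallying each carbon:
C1: 1C, 2H, 1O → 0 − 2 + 1 = -1
C2: 2C, 1H, 1O → 0 − 1 + 1 = 0
C3: 2C, 1H, 1Cl → 0 − 1 + 1 = 0
C4: 2C, 1H, 1Cl → 0 − 1 + 1 = 0
C5: 1C, 1H, 1O, 1Cl → 0 − 1 + 1 + 1 = +1
The most oxidised carbon is C5 at +1.

C5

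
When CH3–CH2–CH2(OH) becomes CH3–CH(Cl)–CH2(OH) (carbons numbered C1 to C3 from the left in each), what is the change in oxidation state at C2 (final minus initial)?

Before: C2 has 2 bonds to C, 2 bonds to H → oxidation state -2.
After: C2 has 2 bonds to C, 1 bond to H, 1 bond to Cl → oxidation state 0.
Δ = 0 − (-2) = +2, so this is an oxidation at C2.

+2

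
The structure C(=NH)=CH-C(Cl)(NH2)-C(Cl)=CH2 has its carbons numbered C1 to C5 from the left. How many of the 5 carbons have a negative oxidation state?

Tallying each carbon's bonds:
C1: 2C, 2N → 0 + 2 = +2
C2: 3C, 1H → 0 − 1 = -1
C3: 2C, 1N, 1Cl → 0 + 1 + 1 = +2
C4: 3C, 1Cl → 0 + 1 = +1
C5: 2C, 2H → 0 − 2 = -2
2 carbons (C2, C5) meet the condition.

2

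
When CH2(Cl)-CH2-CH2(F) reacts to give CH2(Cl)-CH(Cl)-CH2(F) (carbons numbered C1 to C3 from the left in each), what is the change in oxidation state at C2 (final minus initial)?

Before: C2 has 2 bonds to C, 2 bonds to H → oxidation state -2.
After: C2 has 2 bonds to C, 1 bond to H, 1 bond to Cl → oxidation state 0.
Δ = 0 − (-2) = +2, so this is an oxidation at C2.

+2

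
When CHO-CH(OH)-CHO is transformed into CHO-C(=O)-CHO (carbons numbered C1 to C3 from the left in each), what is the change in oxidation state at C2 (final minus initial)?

Before: C2 has 2 bonds to C, 1 bond to H, 1 bond to O → oxidation state 0.
After: C2 has 2 bonds to C, 2 bonds to O → oxidation state +2.
Δ = +2 − (0) = +2, so this is an oxidation at C2.

+2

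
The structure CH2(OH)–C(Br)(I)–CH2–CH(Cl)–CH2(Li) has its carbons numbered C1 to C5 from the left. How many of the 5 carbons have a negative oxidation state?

Tallying each carbon's bonds:
C1: 1C, 2H, 1O → 0 − 2 + 1 = -1
C2: 2C, 1Br, 1I → 0 + 1 + 1 = +2
C3: 2C, 2H → 0 − 2 = -2
C4: 2C, 1H, 1Cl → 0 − 1 + 1 = 0
C5: 1C, 2H, 1Li → 0 − 2 − 1 = -3
3 carbons (C1, C3, C5) meet the condition.

3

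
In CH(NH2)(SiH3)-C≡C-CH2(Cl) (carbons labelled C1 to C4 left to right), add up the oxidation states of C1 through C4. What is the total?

Tallying each carbon's bonds:
C1: 1C, 1H, 1N, 1Si → 0 − 1 + 1 − 1 = -1
C2: 4C → 0 = 0
C3: 4C → 0 = 0
C4: 1C, 2H, 1Cl → 0 − 2 + 1 = -1
Sum = -1 + 0 + 0 − 1 = -2.

-2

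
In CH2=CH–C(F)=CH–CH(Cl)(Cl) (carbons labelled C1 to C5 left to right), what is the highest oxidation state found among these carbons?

Bonds to more-electronegative neighbours contribute +1 each, bonds to H or metals contribute −1 each, and C–C bonds contribute 0. Tallying each carbon:
C1: 2C, 2H → 0 − 2 = -2
C2: 3C, 1H → 0 − 1 = -1
C3: 3C, 1F → 0 + 1 = +1
C4: 3C, 1H → 0 − 1 = -1
C5: 1C, 1H, 2Cl → 0 − 1 + 2 = +1
The highest value is +1.

+1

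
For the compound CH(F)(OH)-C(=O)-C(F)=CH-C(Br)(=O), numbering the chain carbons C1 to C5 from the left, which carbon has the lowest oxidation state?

Tallying each carbon's bonds:
C1: 1C, 1H, 1O, 1F → 0 − 1 + 1 + 1 = +1
C2: 2C, 2O → 0 + 2 = +2
C3: 3C, 1F → 0 + 1 = +1
C4: 3C, 1H → 0 − 1 = -1
C5: 1C, 2O, 1Br → 0 + 2 + 1 = +3
The most reduced carbon is C4 at -1.

C4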